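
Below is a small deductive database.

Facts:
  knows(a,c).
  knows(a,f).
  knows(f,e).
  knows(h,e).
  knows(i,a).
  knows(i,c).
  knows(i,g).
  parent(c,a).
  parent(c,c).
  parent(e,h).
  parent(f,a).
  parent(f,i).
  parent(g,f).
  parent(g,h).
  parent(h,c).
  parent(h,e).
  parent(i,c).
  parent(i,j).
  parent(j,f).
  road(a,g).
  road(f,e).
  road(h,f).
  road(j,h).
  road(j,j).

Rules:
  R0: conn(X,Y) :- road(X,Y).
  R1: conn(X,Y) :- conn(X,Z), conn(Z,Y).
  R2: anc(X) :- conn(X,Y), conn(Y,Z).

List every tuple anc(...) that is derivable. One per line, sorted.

anc(h)
anc(j)

round 1: derive conn(a,g) via R0 from road(a,g)
round 1: derive conn(f,e) via R0 from road(f,e)
round 1: derive conn(h,f) via R0 from road(h,f)
round 1: derive conn(j,h) via R0 from road(j,h)
round 1: derive conn(j,j) via R0 from road(j,j)
round 2: derive conn(h,e) via R1 from conn(h,f), conn(f,e)
round 2: derive conn(j,f) via R1 from conn(j,h), conn(h,f)
round 2: derive anc(h) via R2 from conn(h,f), conn(f,e)
round 2: derive anc(j) via R2 from conn(j,h), conn(h,f)
round 3: derive conn(j,e) via R1 from conn(j,f), conn(f,e)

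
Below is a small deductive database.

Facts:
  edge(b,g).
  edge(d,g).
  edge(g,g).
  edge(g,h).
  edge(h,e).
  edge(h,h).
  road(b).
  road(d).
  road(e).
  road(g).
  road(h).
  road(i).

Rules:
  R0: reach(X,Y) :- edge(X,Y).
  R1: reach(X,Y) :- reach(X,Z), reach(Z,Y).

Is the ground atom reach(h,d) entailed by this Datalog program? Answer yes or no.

no

round 1: derive reach(b,g) via R0 from edge(b,g)
round 1: derive reach(d,g) via R0 from edge(d,g)
round 1: derive reach(g,g) via R0 from edge(g,g)
round 1: derive reach(g,h) via R0 from edge(g,h)
round 1: derive reach(h,e) via R0 from edge(h,e)
round 1: derive reach(h,h) via R0 from edge(h,h)
round 2: derive reach(b,h) via R1 from reach(b,g), reach(g,h)
round 2: derive reach(d,h) via R1 from reach(d,g), reach(g,h)
round 2: derive reach(g,e) via R1 from reach(g,h), reach(h,e)
round 3: derive reach(b,e) via R1 from reach(b,g), reach(g,e)
round 3: derive reach(d,e) via R1 from reach(d,g), reach(g,e)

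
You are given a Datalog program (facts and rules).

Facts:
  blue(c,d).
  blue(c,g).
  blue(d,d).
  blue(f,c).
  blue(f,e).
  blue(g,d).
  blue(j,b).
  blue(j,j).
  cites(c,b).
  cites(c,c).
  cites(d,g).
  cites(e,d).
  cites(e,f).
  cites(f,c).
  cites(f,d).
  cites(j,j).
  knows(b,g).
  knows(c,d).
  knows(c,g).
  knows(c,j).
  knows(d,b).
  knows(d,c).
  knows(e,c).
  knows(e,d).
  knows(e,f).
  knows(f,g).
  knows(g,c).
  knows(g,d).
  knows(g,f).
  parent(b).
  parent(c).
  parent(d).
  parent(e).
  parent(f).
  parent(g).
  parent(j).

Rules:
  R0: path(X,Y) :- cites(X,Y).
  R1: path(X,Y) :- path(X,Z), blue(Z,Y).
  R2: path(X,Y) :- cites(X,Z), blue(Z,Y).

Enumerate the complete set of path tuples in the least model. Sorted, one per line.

path(c,b)
path(c,c)
path(c,d)
path(c,g)
path(d,d)
path(d,g)
path(e,c)
path(e,d)
path(e,e)
path(e,f)
path(e,g)
path(f,c)
path(f,d)
path(f,g)
path(j,b)
path(j,j)

round 1: derive path(c,b) via R0 from cites(c,b)
round 1: derive path(c,c) via R0 from cites(c,c)
round 1: derive path(d,g) via R0 from cites(d,g)
round 1: derive path(e,d) via R0 from cites(e,d)
round 1: derive path(e,f) via R0 from cites(e,f)
round 1: derive path(f,c) via R0 from cites(f,c)
round 1: derive path(f,d) via R0 from cites(f,d)
round 1: derive path(j,j) via R0 from cites(j,j)
round 1: derive path(c,d) via R2 from cites(c,c), blue(c,d)
round 1: derive path(c,g) via R2 from cites(c,c), blue(c,g)
round 1: derive path(d,d) via R2 from cites(d,g), blue(g,d)
round 1: derive path(e,c) via R2 from cites(e,f), blue(f,c)
round 1: derive path(e,e) via R2 from cites(e,f), blue(f,e)
round 1: derive path(f,g) via R2 from cites(f,c), blue(c,g)
round 1: derive path(j,b) via R2 from cites(j,j), blue(j,b)
round 2: derive path(e,g) via R1 from path(e,c), blue(c,g)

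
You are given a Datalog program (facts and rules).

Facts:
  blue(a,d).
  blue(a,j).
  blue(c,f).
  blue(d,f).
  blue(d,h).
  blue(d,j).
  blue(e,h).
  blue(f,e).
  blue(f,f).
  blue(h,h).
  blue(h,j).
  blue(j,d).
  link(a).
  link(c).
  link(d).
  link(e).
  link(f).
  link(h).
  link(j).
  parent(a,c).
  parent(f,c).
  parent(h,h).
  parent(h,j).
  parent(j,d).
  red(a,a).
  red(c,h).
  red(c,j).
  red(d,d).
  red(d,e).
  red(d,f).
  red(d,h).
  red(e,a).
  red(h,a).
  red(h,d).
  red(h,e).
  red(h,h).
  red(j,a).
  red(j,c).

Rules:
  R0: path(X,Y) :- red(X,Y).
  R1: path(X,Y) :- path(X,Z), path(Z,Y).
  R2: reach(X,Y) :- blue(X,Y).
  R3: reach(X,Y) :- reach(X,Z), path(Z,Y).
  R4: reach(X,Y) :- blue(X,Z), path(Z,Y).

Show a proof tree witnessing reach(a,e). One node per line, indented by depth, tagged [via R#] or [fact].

reach(a,e)  [via R3]
  reach(a,d)  [via R2]
    blue(a,d)  [fact]
  path(d,e)  [via R0]
    red(d,e)  [fact]

round 1: derive path(a,a) via R0 from red(a,a)
round 1: derive path(c,h) via R0 from red(c,h)
round 1: derive path(c,j) via R0 from red(c,j)
round 1: derive path(d,d) via R0 from red(d,d)
round 1: derive path(d,e) via R0 from red(d,e)
round 1: derive path(d,f) via R0 from red(d,f)
round 1: derive path(d,h) via R0 from red(d,h)
round 1: derive path(e,a) via R0 from red(e,a)
round 1: derive path(h,a) via R0 from red(h,a)
round 1: derive path(h,d) via R0 from red(h,d)
round 1: derive path(h,e) via R0 from red(h,e)
round 1: derive path(h,h) via R0 from red(h,h)
round 1: derive path(j,a) via R0 from red(j,a)
round 1: derive path(j,c) via R0 from red(j,c)
round 1: derive reach(a,d) via R2 from blue(a,d)
round 1: derive reach(a,j) via R2 from blue(a,j)
round 1: derive reach(c,f) via R2 from blue(c,f)
round 1: derive reach(d,f) via R2 from blue(d,f)
round 1: derive reach(d,h) via R2 from blue(d,h)
round 1: derive reach(d,j) via R2 from blue(d,j)
round 1: derive reach(e,h) via R2 from blue(e,h)
round 1: derive reach(f,e) via R2 from blue(f,e)
round 1: derive reach(f,f) via R2 from blue(f,f)
round 1: derive reach(h,h) via R2 from blue(h,h)
round 1: derive reach(h,j) via R2 from blue(h,j)
round 1: derive reach(j,d) via R2 from blue(j,d)
round 2: derive path(c,a) via R1 from path(c,h), path(h,a)
round 2: derive path(c,c) via R1 from path(c,j), path(j,c)
round 2: derive path(c,d) via R1 from path(c,h), path(h,d)
round 2: derive path(c,e) via R1 from path(c,h), path(h,e)
round 2: derive path(d,a) via R1 from path(d,e), path(e,a)
round 2: derive path(h,f) via R1 from path(h,d), path(d,f)
round 2: derive path(j,h) via R1 from path(j,c), path(c,h)
round 2: derive path(j,j) via R1 from path(j,c), path(c,j)
round 2: derive reach(a,a) via R3 from reach(a,j), path(j,a)
round 2: derive reach(a,c) via R3 from reach(a,j), path(j,c)
round 2: derive reach(a,e) via R3 from reach(a,d), path(d,e)
round 2: derive reach(a,f) via R3 from reach(a,d), path(d,f)
round 2: derive reach(a,h) via R3 from reach(a,d), path(d,h)
round 2: derive reach(d,a) via R3 from reach(d,h), path(h,a)
round 2: derive reach(d,c) via R3 from reach(d,j), path(j,c)
round 2: derive reach(d,d) via R3 from reach(d,h), path(h,d)
round 2: derive reach(d,e) via R3 from reach(d,h), path(h,e)
round 2: derive reach(e,a) via R3 from reach(e,h), path(h,a)
round 2: derive reach(e,d) via R3 from reach(e,h), path(h,d)
round 2: derive reach(e,e) via R3 from reach(e,h), path(h,e)
round 2: derive reach(f,a) via R3 from reach(f,e), path(e,a)
round 2: derive reach(h,a) via R3 from reach(h,h), path(h,a)
round 2: derive reach(h,c) via R3 from reach(h,j), path(j,c)
round 2: derive reach(h,d) via R3 from reach(h,h), path(h,d)
round 2: derive reach(h,e) via R3 from reach(h,h), path(h,e)
round 2: derive reach(j,e) via R3 from reach(j,d), path(d,e)
round 2: derive reach(j,f) via R3 from reach(j,d), path(d,f)
round 2: derive reach(j,h) via R3 from reach(j,d), path(d,h)
round 3: derive path(c,f) via R1 from path(c,d), path(d,f)
round 3: derive path(j,d) via R1 from path(j,c), path(c,d)
round 3: derive path(j,e) via R1 from path(j,c), path(c,e)
round 3: derive path(j,f) via R1 from path(j,h), path(h,f)
round 3: derive reach(e,f) via R3 from reach(e,d), path(d,f)
round 3: derive reach(h,f) via R3 from reach(h,d), path(d,f)
round 3: derive reach(j,a) via R3 from reach(j,d), path(d,a)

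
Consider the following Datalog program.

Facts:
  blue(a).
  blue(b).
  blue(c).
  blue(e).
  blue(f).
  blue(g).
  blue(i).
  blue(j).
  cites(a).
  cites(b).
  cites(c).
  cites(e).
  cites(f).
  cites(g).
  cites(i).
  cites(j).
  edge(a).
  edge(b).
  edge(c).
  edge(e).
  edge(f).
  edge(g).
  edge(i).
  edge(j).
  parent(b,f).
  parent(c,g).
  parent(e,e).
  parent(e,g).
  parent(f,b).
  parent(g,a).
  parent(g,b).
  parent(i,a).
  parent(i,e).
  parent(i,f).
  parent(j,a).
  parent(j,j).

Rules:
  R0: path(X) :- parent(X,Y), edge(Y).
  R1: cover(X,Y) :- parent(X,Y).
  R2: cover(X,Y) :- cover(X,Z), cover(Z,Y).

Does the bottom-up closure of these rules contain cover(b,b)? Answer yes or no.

round 1: derive cover(b,f) via R1 from parent(b,f)
round 1: derive cover(c,g) via R1 from parent(c,g)
round 1: derive cover(e,e) via R1 from parent(e,e)
round 1: derive cover(e,g) via R1 from parent(e,g)
round 1: derive cover(f,b) via R1 from parent(f,b)
round 1: derive cover(g,a) via R1 from parent(g,a)
round 1: derive cover(g,b) via R1 from parent(g,b)
round 1: derive cover(i,a) via R1 from parent(i,a)
round 1: derive cover(i,e) via R1 from parent(i,e)
round 1: derive cover(i,f) via R1 from parent(i,f)
round 1: derive cover(j,a) via R1 from parent(j,a)
round 1: derive cover(j,j) via R1 from parent(j,j)
round 2: derive cover(b,b) via R2 from cover(b,f), cover(f,b)
round 2: derive cover(c,a) via R2 from cover(c,g), cover(g,a)
round 2: derive cover(c,b) via R2 from cover(c,g), cover(g,b)
round 2: derive cover(e,a) via R2 from cover(e,g), cover(g,a)
round 2: derive cover(e,b) via R2 from cover(e,g), cover(g,b)
round 2: derive cover(f,f) via R2 from cover(f,b), cover(b,f)
round 2: derive cover(g,f) via R2 from cover(g,b), cover(b,f)
round 2: derive cover(i,b) via R2 from cover(i,f), cover(f,b)
round 2: derive cover(i,g) via R2 from cover(i,e), cover(e,g)
round 3: derive cover(c,f) via R2 from cover(c,b), cover(b,f)
round 3: derive cover(e,f) via R2 from cover(e,b), cover(b,f)

yes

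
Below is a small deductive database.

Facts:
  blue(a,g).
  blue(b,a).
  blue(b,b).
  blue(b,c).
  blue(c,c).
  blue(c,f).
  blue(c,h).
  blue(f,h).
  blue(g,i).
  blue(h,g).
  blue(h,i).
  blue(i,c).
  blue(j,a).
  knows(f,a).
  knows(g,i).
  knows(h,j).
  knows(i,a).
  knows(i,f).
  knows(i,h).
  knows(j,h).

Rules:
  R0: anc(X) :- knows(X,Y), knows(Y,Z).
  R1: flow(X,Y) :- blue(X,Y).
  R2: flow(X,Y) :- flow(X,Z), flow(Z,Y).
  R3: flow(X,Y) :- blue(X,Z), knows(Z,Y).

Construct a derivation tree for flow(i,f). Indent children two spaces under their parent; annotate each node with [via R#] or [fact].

flow(i,f)  [via R2]
  flow(i,c)  [via R1]
    blue(i,c)  [fact]
  flow(c,f)  [via R1]
    blue(c,f)  [fact]

round 1: derive flow(a,g) via R1 from blue(a,g)
round 1: derive flow(b,a) via R1 from blue(b,a)
round 1: derive flow(b,b) via R1 from blue(b,b)
round 1: derive flow(b,c) via R1 from blue(b,c)
round 1: derive flow(c,c) via R1 from blue(c,c)
round 1: derive flow(c,f) via R1 from blue(c,f)
round 1: derive flow(c,h) via R1 from blue(c,h)
round 1: derive flow(f,h) via R1 from blue(f,h)
round 1: derive flow(g,i) via R1 from blue(g,i)
round 1: derive flow(h,g) via R1 from blue(h,g)
round 1: derive flow(h,i) via R1 from blue(h,i)
round 1: derive flow(i,c) via R1 from blue(i,c)
round 1: derive flow(j,a) via R1 from blue(j,a)
round 1: derive flow(a,i) via R3 from blue(a,g), knows(g,i)
round 1: derive flow(c,a) via R3 from blue(c,f), knows(f,a)
round 1: derive flow(c,j) via R3 from blue(c,h), knows(h,j)
round 1: derive flow(f,j) via R3 from blue(f,h), knows(h,j)
round 1: derive flow(g,a) via R3 from blue(g,i), knows(i,a)
round 1: derive flow(g,f) via R3 from blue(g,i), knows(i,f)
round 1: derive flow(g,h) via R3 from blue(g,i), knows(i,h)
round 1: derive flow(h,a) via R3 from blue(h,i), knows(i,a)
round 1: derive flow(h,f) via R3 from blue(h,i), knows(i,f)
round 1: derive flow(h,h) via R3 from blue(h,i), knows(i,h)
round 2: derive flow(a,a) via R2 from flow(a,g), flow(g,a)
round 2: derive flow(a,c) via R2 from flow(a,i), flow(i,c)
round 2: derive flow(a,f) via R2 from flow(a,g), flow(g,f)
round 2: derive flow(a,h) via R2 from flow(a,g), flow(g,h)
round 2: derive flow(b,f) via R2 from flow(b,c), flow(c,f)
round 2: derive flow(b,g) via R2 from flow(b,a), flow(a,g)
round 2: derive flow(b,h) via R2 from flow(b,c), flow(c,h)
round 2: derive flow(b,i) via R2 from flow(b,a), flow(a,i)
round 2: derive flow(b,j) via R2 from flow(b,c), flow(c,j)
round 2: derive flow(c,g) via R2 from flow(c,a), flow(a,g)
round 2: derive flow(c,i) via R2 from flow(c,a), flow(a,i)
round 2: derive flow(f,a) via R2 from flow(f,h), flow(h,a)
round 2: derive flow(f,f) via R2 from flow(f,h), flow(h,f)
round 2: derive flow(f,g) via R2 from flow(f,h), flow(h,g)
round 2: derive flow(f,i) via R2 from flow(f,h), flow(h,i)
round 2: derive flow(g,c) via R2 from flow(g,i), flow(i,c)
round 2: derive flow(g,g) via R2 from flow(g,a), flow(a,g)
round 2: derive flow(g,j) via R2 from flow(g,f), flow(f,j)
round 2: derive flow(h,c) via R2 from flow(h,i), flow(i,c)
round 2: derive flow(h,j) via R2 from flow(h,f), flow(f,j)
round 2: derive flow(i,a) via R2 from flow(i,c), flow(c,a)
round 2: derive flow(i,f) via R2 from flow(i,c), flow(c,f)
round 2: derive flow(i,h) via R2 from flow(i,c), flow(c,h)
round 2: derive flow(i,j) via R2 from flow(i,c), flow(c,j)
round 2: derive flow(j,g) via R2 from flow(j,a), flow(a,g)
round 2: derive flow(j,i) via R2 from flow(j,a), flow(a,i)
round 3: derive flow(a,j) via R2 from flow(a,c), flow(c,j)
round 3: derive flow(f,c) via R2 from flow(f,a), flow(a,c)
round 3: derive flow(i,g) via R2 from flow(i,a), flow(a,g)
round 3: derive flow(i,i) via R2 from flow(i,a), flow(a,i)
round 3: derive flow(j,c) via R2 from flow(j,a), flow(a,c)
round 3: derive flow(j,f) via R2 from flow(j,a), flow(a,f)
round 3: derive flow(j,h) via R2 from flow(j,a), flow(a,h)
round 3: derive flow(j,j) via R2 from flow(j,g), flow(g,j)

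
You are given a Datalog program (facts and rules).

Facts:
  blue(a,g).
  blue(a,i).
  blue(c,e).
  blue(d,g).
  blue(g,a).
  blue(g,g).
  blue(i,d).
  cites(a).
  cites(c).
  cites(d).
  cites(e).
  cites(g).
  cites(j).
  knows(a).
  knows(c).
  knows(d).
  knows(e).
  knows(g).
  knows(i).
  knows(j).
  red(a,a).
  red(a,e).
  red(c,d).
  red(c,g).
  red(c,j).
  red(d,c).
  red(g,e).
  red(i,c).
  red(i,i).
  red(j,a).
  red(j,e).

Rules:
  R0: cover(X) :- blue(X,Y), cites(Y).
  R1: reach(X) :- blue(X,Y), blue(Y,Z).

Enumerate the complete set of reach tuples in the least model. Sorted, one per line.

reach(a)
reach(d)
reach(g)
reach(i)

round 1: derive reach(a) via R1 from blue(a,g), blue(g,a)
round 1: derive reach(d) via R1 from blue(d,g), blue(g,a)
round 1: derive reach(g) via R1 from blue(g,a), blue(a,g)
round 1: derive reach(i) via R1 from blue(i,d), blue(d,g)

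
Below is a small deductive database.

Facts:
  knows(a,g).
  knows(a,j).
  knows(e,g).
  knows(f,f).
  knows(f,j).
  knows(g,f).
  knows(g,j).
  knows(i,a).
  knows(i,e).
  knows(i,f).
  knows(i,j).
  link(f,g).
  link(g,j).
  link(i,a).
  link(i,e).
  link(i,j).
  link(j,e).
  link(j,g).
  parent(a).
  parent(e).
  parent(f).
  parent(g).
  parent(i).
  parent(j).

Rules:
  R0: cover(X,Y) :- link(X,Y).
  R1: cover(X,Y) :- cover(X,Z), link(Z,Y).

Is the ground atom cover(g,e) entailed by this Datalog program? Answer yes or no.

yes

round 1: derive cover(f,g) via R0 from link(f,g)
round 1: derive cover(g,j) via R0 from link(g,j)
round 1: derive cover(i,a) via R0 from link(i,a)
round 1: derive cover(i,e) via R0 from link(i,e)
round 1: derive cover(i,j) via R0 from link(i,j)
round 1: derive cover(j,e) via R0 from link(j,e)
round 1: derive cover(j,g) via R0 from link(j,g)
round 2: derive cover(f,j) via R1 from cover(f,g), link(g,j)
round 2: derive cover(g,e) via R1 from cover(g,j), link(j,e)
round 2: derive cover(g,g) via R1 from cover(g,j), link(j,g)
round 2: derive cover(i,g) via R1 from cover(i,j), link(j,g)
round 2: derive cover(j,j) via R1 from cover(j,g), link(g,j)
round 3: derive cover(f,e) via R1 from cover(f,j), link(j,e)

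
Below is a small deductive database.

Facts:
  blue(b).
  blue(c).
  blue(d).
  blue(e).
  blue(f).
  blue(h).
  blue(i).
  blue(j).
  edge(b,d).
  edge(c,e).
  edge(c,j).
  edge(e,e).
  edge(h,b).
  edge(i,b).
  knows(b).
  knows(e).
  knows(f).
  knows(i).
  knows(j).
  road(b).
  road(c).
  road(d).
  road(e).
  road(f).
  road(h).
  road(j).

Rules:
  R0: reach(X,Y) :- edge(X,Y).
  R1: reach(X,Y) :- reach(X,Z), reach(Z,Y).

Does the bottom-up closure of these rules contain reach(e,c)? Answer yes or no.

no

round 1: derive reach(b,d) via R0 from edge(b,d)
round 1: derive reach(c,e) via R0 from edge(c,e)
round 1: derive reach(c,j) via R0 from edge(c,j)
round 1: derive reach(e,e) via R0 from edge(e,e)
round 1: derive reach(h,b) via R0 from edge(h,b)
round 1: derive reach(i,b) via R0 from edge(i,b)
round 2: derive reach(h,d) via R1 from reach(h,b), reach(b,d)
round 2: derive reach(i,d) via R1 from reach(i,b), reach(b,d)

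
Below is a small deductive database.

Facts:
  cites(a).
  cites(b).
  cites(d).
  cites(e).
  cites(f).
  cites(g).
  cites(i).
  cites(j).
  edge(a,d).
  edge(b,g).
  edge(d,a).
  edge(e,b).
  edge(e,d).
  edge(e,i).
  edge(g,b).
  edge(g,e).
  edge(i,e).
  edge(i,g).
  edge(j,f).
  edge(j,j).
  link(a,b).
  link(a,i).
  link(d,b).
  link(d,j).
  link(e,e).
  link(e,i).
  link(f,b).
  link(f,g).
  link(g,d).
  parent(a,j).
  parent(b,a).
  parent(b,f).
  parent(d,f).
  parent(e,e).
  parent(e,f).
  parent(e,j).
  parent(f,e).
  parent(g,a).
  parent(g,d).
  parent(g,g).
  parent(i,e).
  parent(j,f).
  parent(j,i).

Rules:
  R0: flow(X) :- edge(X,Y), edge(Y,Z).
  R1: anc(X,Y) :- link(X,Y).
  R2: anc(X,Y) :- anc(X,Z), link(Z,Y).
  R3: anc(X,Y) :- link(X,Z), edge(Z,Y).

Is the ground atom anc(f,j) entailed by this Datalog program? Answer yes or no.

round 1: derive anc(a,b) via R1 from link(a,b)
round 1: derive anc(a,i) via R1 from link(a,i)
round 1: derive anc(d,b) via R1 from link(d,b)
round 1: derive anc(d,j) via R1 from link(d,j)
round 1: derive anc(e,e) via R1 from link(e,e)
round 1: derive anc(e,i) via R1 from link(e,i)
round 1: derive anc(f,b) via R1 from link(f,b)
round 1: derive anc(f,g) via R1 from link(f,g)
round 1: derive anc(g,d) via R1 from link(g,d)
round 1: derive anc(a,e) via R3 from link(a,i), edge(i,e)
round 1: derive anc(a,g) via R3 from link(a,b), edge(b,g)
round 1: derive anc(d,f) via R3 from link(d,j), edge(j,f)
round 1: derive anc(d,g) via R3 from link(d,b), edge(b,g)
round 1: derive anc(e,b) via R3 from link(e,e), edge(e,b)
round 1: derive anc(e,d) via R3 from link(e,e), edge(e,d)
round 1: derive anc(e,g) via R3 from link(e,i), edge(i,g)
round 1: derive anc(f,e) via R3 from link(f,g), edge(g,e)
round 1: derive anc(g,a) via R3 from link(g,d), edge(d,a)
round 2: derive anc(a,d) via R2 from anc(a,g), link(g,d)
round 2: derive anc(d,d) via R2 from anc(d,g), link(g,d)
round 2: derive anc(e,j) via R2 from anc(e,d), link(d,j)
round 2: derive anc(f,d) via R2 from anc(f,g), link(g,d)
round 2: derive anc(f,i) via R2 from anc(f,e), link(e,i)
round 2: derive anc(g,b) via R2 from anc(g,a), link(a,b)
round 2: derive anc(g,i) via R2 from anc(g,a), link(a,i)
round 2: derive anc(g,j) via R2 from anc(g,d), link(d,j)
round 3: derive anc(a,j) via R2 from anc(a,d), link(d,j)
round 3: derive anc(f,j) via R2 from anc(f,d), link(d,j)

yes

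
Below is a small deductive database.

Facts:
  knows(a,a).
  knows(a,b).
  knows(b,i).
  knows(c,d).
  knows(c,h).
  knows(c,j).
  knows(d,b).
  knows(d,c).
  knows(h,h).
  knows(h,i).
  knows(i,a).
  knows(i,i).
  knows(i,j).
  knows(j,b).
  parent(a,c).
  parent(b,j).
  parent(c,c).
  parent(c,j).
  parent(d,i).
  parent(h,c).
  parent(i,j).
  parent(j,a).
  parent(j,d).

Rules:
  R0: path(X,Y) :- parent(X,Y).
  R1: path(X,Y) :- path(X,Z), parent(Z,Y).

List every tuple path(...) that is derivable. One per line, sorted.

round 1: derive path(a,c) via R0 from parent(a,c)
round 1: derive path(b,j) via R0 from parent(b,j)
round 1: derive path(c,c) via R0 from parent(c,c)
round 1: derive path(c,j) via R0 from parent(c,j)
round 1: derive path(d,i) via R0 from parent(d,i)
round 1: derive path(h,c) via R0 from parent(h,c)
round 1: derive path(i,j) via R0 from parent(i,j)
round 1: derive path(j,a) via R0 from parent(j,a)
round 1: derive path(j,d) via R0 from parent(j,d)
round 2: derive path(a,j) via R1 from path(a,c), parent(c,j)
round 2: derive path(b,a) via R1 from path(b,j), parent(j,a)
round 2: derive path(b,d) via R1 from path(b,j), parent(j,d)
round 2: derive path(c,a) via R1 from path(c,j), parent(j,a)
round 2: derive path(c,d) via R1 from path(c,j), parent(j,d)
round 2: derive path(d,j) via R1 from path(d,i), parent(i,j)
round 2: derive path(h,j) via R1 from path(h,c), parent(c,j)
round 2: derive path(i,a) via R1 from path(i,j), parent(j,a)
round 2: derive path(i,d) via R1 from path(i,j), parent(j,d)
round 2: derive path(j,c) via R1 from path(j,a), parent(a,c)
round 2: derive path(j,i) via R1 from path(j,d), parent(d,i)
round 3: derive path(a,a) via R1 from path(a,j), parent(j,a)
round 3: derive path(a,d) via R1 from path(a,j), parent(j,d)
round 3: derive path(b,c) via R1 from path(b,a), parent(a,c)
round 3: derive path(b,i) via R1 from path(b,d), parent(d,i)
round 3: derive path(c,i) via R1 from path(c,d), parent(d,i)
round 3: derive path(d,a) via R1 from path(d,j), parent(j,a)
round 3: derive path(d,d) via R1 from path(d,j), parent(j,d)
round 3: derive path(h,a) via R1 from path(h,j), parent(j,a)
round 3: derive path(h,d) via R1 from path(h,j), parent(j,d)
round 3: derive path(i,c) via R1 from path(i,a), parent(a,c)
round 3: derive path(i,i) via R1 from path(i,d), parent(d,i)
round 3: derive path(j,j) via R1 from path(j,c), parent(c,j)
round 4: derive path(a,i) via R1 from path(a,d), parent(d,i)
round 4: derive path(d,c) via R1 from path(d,a), parent(a,c)
round 4: derive path(h,i) via R1 from path(h,d), parent(d,i)

path(a,a)
path(a,c)
path(a,d)
path(a,i)
path(a,j)
path(b,a)
path(b,c)
path(b,d)
path(b,i)
path(b,j)
path(c,a)
path(c,c)
path(c,d)
path(c,i)
path(c,j)
path(d,a)
path(d,c)
path(d,d)
path(d,i)
path(d,j)
path(h,a)
path(h,c)
path(h,d)
path(h,i)
path(h,j)
path(i,a)
path(i,c)
path(i,d)
path(i,i)
path(i,j)
path(j,a)
path(j,c)
path(j,d)
path(j,i)
path(j,j)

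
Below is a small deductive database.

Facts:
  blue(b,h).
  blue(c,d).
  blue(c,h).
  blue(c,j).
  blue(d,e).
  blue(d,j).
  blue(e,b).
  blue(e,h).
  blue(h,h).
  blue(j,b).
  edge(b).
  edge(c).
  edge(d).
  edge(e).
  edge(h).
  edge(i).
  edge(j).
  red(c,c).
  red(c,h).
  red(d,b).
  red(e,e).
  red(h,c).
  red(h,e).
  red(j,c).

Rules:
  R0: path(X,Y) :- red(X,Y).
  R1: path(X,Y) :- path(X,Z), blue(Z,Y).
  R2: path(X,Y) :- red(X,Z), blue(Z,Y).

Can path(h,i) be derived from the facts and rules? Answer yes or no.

round 1: derive path(c,c) via R0 from red(c,c)
round 1: derive path(c,h) via R0 from red(c,h)
round 1: derive path(d,b) via R0 from red(d,b)
round 1: derive path(e,e) via R0 from red(e,e)
round 1: derive path(h,c) via R0 from red(h,c)
round 1: derive path(h,e) via R0 from red(h,e)
round 1: derive path(j,c) via R0 from red(j,c)
round 1: derive path(c,d) via R2 from red(c,c), blue(c,d)
round 1: derive path(c,j) via R2 from red(c,c), blue(c,j)
round 1: derive path(d,h) via R2 from red(d,b), blue(b,h)
round 1: derive path(e,b) via R2 from red(e,e), blue(e,b)
round 1: derive path(e,h) via R2 from red(e,e), blue(e,h)
round 1: derive path(h,b) via R2 from red(h,e), blue(e,b)
round 1: derive path(h,d) via R2 from red(h,c), blue(c,d)
round 1: derive path(h,h) via R2 from red(h,c), blue(c,h)
round 1: derive path(h,j) via R2 from red(h,c), blue(c,j)
round 1: derive path(j,d) via R2 from red(j,c), blue(c,d)
round 1: derive path(j,h) via R2 from red(j,c), blue(c,h)
round 1: derive path(j,j) via R2 from red(j,c), blue(c,j)
round 2: derive path(c,b) via R1 from path(c,j), blue(j,b)
round 2: derive path(c,e) via R1 from path(c,d), blue(d,e)
round 2: derive path(j,b) via R1 from path(j,j), blue(j,b)
round 2: derive path(j,e) via R1 from path(j,d), blue(d,e)

no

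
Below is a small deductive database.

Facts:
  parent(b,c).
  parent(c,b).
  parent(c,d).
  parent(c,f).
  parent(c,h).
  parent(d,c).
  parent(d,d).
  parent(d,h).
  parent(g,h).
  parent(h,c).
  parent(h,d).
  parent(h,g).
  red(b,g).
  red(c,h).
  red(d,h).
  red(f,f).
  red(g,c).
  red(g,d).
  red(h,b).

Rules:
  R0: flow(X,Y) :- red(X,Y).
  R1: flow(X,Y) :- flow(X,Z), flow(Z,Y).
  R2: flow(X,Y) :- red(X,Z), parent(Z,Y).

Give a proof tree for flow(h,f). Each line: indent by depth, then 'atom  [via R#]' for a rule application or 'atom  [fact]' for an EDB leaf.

round 1: derive flow(b,g) via R0 from red(b,g)
round 1: derive flow(c,h) via R0 from red(c,h)
round 1: derive flow(d,h) via R0 from red(d,h)
round 1: derive flow(f,f) via R0 from red(f,f)
round 1: derive flow(g,c) via R0 from red(g,c)
round 1: derive flow(g,d) via R0 from red(g,d)
round 1: derive flow(h,b) via R0 from red(h,b)
round 1: derive flow(b,h) via R2 from red(b,g), parent(g,h)
round 1: derive flow(c,c) via R2 from red(c,h), parent(h,c)
round 1: derive flow(c,d) via R2 from red(c,h), parent(h,d)
round 1: derive flow(c,g) via R2 from red(c,h), parent(h,g)
round 1: derive flow(d,c) via R2 from red(d,h), parent(h,c)
round 1: derive flow(d,d) via R2 from red(d,h), parent(h,d)
round 1: derive flow(d,g) via R2 from red(d,h), parent(h,g)
round 1: derive flow(g,b) via R2 from red(g,c), parent(c,b)
round 1: derive flow(g,f) via R2 from red(g,c), parent(c,f)
round 1: derive flow(g,h) via R2 from red(g,c), parent(c,h)
round 1: derive flow(h,c) via R2 from red(h,b), parent(b,c)
round 2: derive flow(b,b) via R1 from flow(b,g), flow(g,b)
round 2: derive flow(b,c) via R1 from flow(b,g), flow(g,c)
round 2: derive flow(b,d) via R1 from flow(b,g), flow(g,d)
round 2: derive flow(b,f) via R1 from flow(b,g), flow(g,f)
round 2: derive flow(c,b) via R1 from flow(c,g), flow(g,b)
round 2: derive flow(c,f) via R1 from flow(c,g), flow(g,f)
round 2: derive flow(d,b) via R1 from flow(d,g), flow(g,b)
round 2: derive flow(d,f) via R1 from flow(d,g), flow(g,f)
round 2: derive flow(g,g) via R1 from flow(g,b), flow(b,g)
round 2: derive flow(h,d) via R1 from flow(h,c), flow(c,d)
round 2: derive flow(h,g) via R1 from flow(h,b), flow(b,g)
round 2: derive flow(h,h) via R1 from flow(h,b), flow(b,h)
round 3: derive flow(h,f) via R1 from flow(h,b), flow(b,f)

flow(h,f)  [via R1]
  flow(h,b)  [via R0]
    red(h,b)  [fact]
  flow(b,f)  [via R1]
    flow(b,g)  [via R0]
      red(b,g)  [fact]
    flow(g,f)  [via R2]
      red(g,c)  [fact]
      parent(c,f)  [fact]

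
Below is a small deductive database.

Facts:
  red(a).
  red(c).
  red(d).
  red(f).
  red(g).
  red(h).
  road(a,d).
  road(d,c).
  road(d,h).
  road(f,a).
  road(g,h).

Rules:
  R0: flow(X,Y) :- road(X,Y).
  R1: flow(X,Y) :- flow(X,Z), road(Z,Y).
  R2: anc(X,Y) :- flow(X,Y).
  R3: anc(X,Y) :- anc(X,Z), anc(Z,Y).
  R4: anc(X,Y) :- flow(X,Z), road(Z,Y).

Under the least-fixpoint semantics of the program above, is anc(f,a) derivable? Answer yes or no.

yes

round 1: derive flow(a,d) via R0 from road(a,d)
round 1: derive flow(d,c) via R0 from road(d,c)
round 1: derive flow(d,h) via R0 from road(d,h)
round 1: derive flow(f,a) via R0 from road(f,a)
round 1: derive flow(g,h) via R0 from road(g,h)
round 2: derive flow(a,c) via R1 from flow(a,d), road(d,c)
round 2: derive flow(a,h) via R1 from flow(a,d), road(d,h)
round 2: derive flow(f,d) via R1 from flow(f,a), road(a,d)
round 2: derive anc(a,d) via R2 from flow(a,d)
round 2: derive anc(d,c) via R2 from flow(d,c)
round 2: derive anc(d,h) via R2 from flow(d,h)
round 2: derive anc(f,a) via R2 from flow(f,a)
round 2: derive anc(g,h) via R2 from flow(g,h)
round 2: derive anc(a,c) via R4 from flow(a,d), road(d,c)
round 2: derive anc(a,h) via R4 from flow(a,d), road(d,h)
round 2: derive anc(f,d) via R4 from flow(f,a), road(a,d)
round 3: derive flow(f,c) via R1 from flow(f,d), road(d,c)
round 3: derive flow(f,h) via R1 from flow(f,d), road(d,h)
round 3: derive anc(f,c) via R3 from anc(f,a), anc(a,c)
round 3: derive anc(f,h) via R3 from anc(f,a), anc(a,h)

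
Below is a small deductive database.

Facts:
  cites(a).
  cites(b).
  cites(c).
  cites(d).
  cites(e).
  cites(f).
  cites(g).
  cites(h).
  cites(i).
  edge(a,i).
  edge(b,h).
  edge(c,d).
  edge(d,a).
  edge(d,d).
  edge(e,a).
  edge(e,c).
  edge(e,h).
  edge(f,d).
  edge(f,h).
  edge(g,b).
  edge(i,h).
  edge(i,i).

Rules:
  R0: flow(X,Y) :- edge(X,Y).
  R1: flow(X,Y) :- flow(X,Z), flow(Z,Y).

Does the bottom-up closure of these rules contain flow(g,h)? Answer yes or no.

yes

round 1: derive flow(a,i) via R0 from edge(a,i)
round 1: derive flow(b,h) via R0 from edge(b,h)
round 1: derive flow(c,d) via R0 from edge(c,d)
round 1: derive flow(d,a) via R0 from edge(d,a)
round 1: derive flow(d,d) via R0 from edge(d,d)
round 1: derive flow(e,a) via R0 from edge(e,a)
round 1: derive flow(e,c) via R0 from edge(e,c)
round 1: derive flow(e,h) via R0 from edge(e,h)
round 1: derive flow(f,d) via R0 from edge(f,d)
round 1: derive flow(f,h) via R0 from edge(f,h)
round 1: derive flow(g,b) via R0 from edge(g,b)
round 1: derive flow(i,h) via R0 from edge(i,h)
round 1: derive flow(i,i) via R0 from edge(i,i)
round 2: derive flow(a,h) via R1 from flow(a,i), flow(i,h)
round 2: derive flow(c,a) via R1 from flow(c,d), flow(d,a)
round 2: derive flow(d,i) via R1 from flow(d,a), flow(a,i)
round 2: derive flow(e,d) via R1 from flow(e,c), flow(c,d)
round 2: derive flow(e,i) via R1 from flow(e,a), flow(a,i)
round 2: derive flow(f,a) via R1 from flow(f,d), flow(d,a)
round 2: derive flow(g,h) via R1 from flow(g,b), flow(b,h)
round 3: derive flow(c,h) via R1 from flow(c,a), flow(a,h)
round 3: derive flow(c,i) via R1 from flow(c,a), flow(a,i)
round 3: derive flow(d,h) via R1 from flow(d,a), flow(a,h)
round 3: derive flow(f,i) via R1 from flow(f,a), flow(a,i)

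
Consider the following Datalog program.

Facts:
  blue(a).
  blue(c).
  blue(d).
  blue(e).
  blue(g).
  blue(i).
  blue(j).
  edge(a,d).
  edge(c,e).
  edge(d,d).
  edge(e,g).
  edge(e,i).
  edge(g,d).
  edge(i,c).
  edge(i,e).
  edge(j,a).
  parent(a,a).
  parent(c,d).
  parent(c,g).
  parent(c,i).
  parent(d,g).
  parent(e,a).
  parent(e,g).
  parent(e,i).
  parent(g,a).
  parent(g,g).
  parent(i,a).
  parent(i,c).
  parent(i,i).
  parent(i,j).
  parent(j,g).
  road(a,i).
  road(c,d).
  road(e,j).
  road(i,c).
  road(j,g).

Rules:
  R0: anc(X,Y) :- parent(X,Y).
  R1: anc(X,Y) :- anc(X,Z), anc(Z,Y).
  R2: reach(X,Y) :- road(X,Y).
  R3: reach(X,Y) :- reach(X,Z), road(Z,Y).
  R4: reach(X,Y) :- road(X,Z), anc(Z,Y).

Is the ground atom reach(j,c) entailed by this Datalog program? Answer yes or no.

yes

round 1: derive anc(a,a) via R0 from parent(a,a)
round 1: derive anc(c,d) via R0 from parent(c,d)
round 1: derive anc(c,g) via R0 from parent(c,g)
round 1: derive anc(c,i) via R0 from parent(c,i)
round 1: derive anc(d,g) via R0 from parent(d,g)
round 1: derive anc(e,a) via R0 from parent(e,a)
round 1: derive anc(e,g) via R0 from parent(e,g)
round 1: derive anc(e,i) via R0 from parent(e,i)
round 1: derive anc(g,a) via R0 from parent(g,a)
round 1: derive anc(g,g) via R0 from parent(g,g)
round 1: derive anc(i,a) via R0 from parent(i,a)
round 1: derive anc(i,c) via R0 from parent(i,c)
round 1: derive anc(i,i) via R0 from parent(i,i)
round 1: derive anc(i,j) via R0 from parent(i,j)
round 1: derive anc(j,g) via R0 from parent(j,g)
round 1: derive reach(a,i) via R2 from road(a,i)
round 1: derive reach(c,d) via R2 from road(c,d)
round 1: derive reach(e,j) via R2 from road(e,j)
round 1: derive reach(i,c) via R2 from road(i,c)
round 1: derive reach(j,g) via R2 from road(j,g)
round 2: derive anc(c,a) via R1 from anc(c,g), anc(g,a)
round 2: derive anc(c,c) via R1 from anc(c,i), anc(i,c)
round 2: derive anc(c,j) via R1 from anc(c,i), anc(i,j)
round 2: derive anc(d,a) via R1 from anc(d,g), anc(g,a)
round 2: derive anc(e,c) via R1 from anc(e,i), anc(i,c)
round 2: derive anc(e,j) via R1 from anc(e,i), anc(i,j)
round 2: derive anc(i,d) via R1 from anc(i,c), anc(c,d)
round 2: derive anc(i,g) via R1 from anc(i,c), anc(c,g)
round 2: derive anc(j,a) via R1 from anc(j,g), anc(g,a)
round 2: derive reach(a,c) via R3 from reach(a,i), road(i,c)
round 2: derive reach(e,g) via R3 from reach(e,j), road(j,g)
round 2: derive reach(i,d) via R3 from reach(i,c), road(c,d)
round 2: derive reach(a,a) via R4 from road(a,i), anc(i,a)
round 2: derive reach(a,j) via R4 from road(a,i), anc(i,j)
round 2: derive reach(c,g) via R4 from road(c,d), anc(d,g)
round 2: derive reach(i,g) via R4 from road(i,c), anc(c,g)
round 2: derive reach(i,i) via R4 from road(i,c), anc(c,i)
round 2: derive reach(j,a) via R4 from road(j,g), anc(g,a)
round 3: derive anc(e,d) via R1 from anc(e,c), anc(c,d)
round 3: derive reach(a,d) via R3 from reach(a,c), road(c,d)
round 3: derive reach(a,g) via R3 from reach(a,j), road(j,g)
round 3: derive reach(j,i) via R3 from reach(j,a), road(a,i)
round 3: derive reach(c,a) via R4 from road(c,d), anc(d,a)
round 3: derive reach(e,a) via R4 from road(e,j), anc(j,a)
round 3: derive reach(i,a) via R4 from road(i,c), anc(c,a)
round 3: derive reach(i,j) via R4 from road(i,c), anc(c,j)
round 4: derive reach(c,i) via R3 from reach(c,a), road(a,i)
round 4: derive reach(e,i) via R3 from reach(e,a), road(a,i)
round 4: derive reach(j,c) via R3 from reach(j,i), road(i,c)
round 5: derive reach(c,c) via R3 from reach(c,i), road(i,c)
round 5: derive reach(e,c) via R3 from reach(e,i), road(i,c)
round 5: derive reach(j,d) via R3 from reach(j,c), road(c,d)
round 6: derive reach(e,d) via R3 from reach(e,c), road(c,d)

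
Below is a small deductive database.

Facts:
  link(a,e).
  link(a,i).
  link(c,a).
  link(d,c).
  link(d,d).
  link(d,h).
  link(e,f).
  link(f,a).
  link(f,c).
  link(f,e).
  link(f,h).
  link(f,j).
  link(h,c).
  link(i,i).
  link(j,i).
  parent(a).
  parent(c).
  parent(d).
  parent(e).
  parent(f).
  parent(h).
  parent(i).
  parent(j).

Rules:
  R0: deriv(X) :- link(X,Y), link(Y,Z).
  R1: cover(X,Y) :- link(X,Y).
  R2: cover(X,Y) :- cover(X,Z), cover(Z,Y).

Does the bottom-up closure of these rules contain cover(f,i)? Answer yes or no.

round 1: derive cover(a,e) via R1 from link(a,e)
round 1: derive cover(a,i) via R1 from link(a,i)
round 1: derive cover(c,a) via R1 from link(c,a)
round 1: derive cover(d,c) via R1 from link(d,c)
round 1: derive cover(d,d) via R1 from link(d,d)
round 1: derive cover(d,h) via R1 from link(d,h)
round 1: derive cover(e,f) via R1 from link(e,f)
round 1: derive cover(f,a) via R1 from link(f,a)
round 1: derive cover(f,c) via R1 from link(f,c)
round 1: derive cover(f,e) via R1 from link(f,e)
round 1: derive cover(f,h) via R1 from link(f,h)
round 1: derive cover(f,j) via R1 from link(f,j)
round 1: derive cover(h,c) via R1 from link(h,c)
round 1: derive cover(i,i) via R1 from link(i,i)
round 1: derive cover(j,i) via R1 from link(j,i)
round 2: derive cover(a,f) via R2 from cover(a,e), cover(e,f)
round 2: derive cover(c,e) via R2 from cover(c,a), cover(a,e)
round 2: derive cover(c,i) via R2 from cover(c,a), cover(a,i)
round 2: derive cover(d,a) via R2 from cover(d,c), cover(c,a)
round 2: derive cover(e,a) via R2 from cover(e,f), cover(f,a)
round 2: derive cover(e,c) via R2 from cover(e,f), cover(f,c)
round 2: derive cover(e,e) via R2 from cover(e,f), cover(f,e)
round 2: derive cover(e,h) via R2 from cover(e,f), cover(f,h)
round 2: derive cover(e,j) via R2 from cover(e,f), cover(f,j)
round 2: derive cover(f,f) via R2 from cover(f,e), cover(e,f)
round 2: derive cover(f,i) via R2 from cover(f,a), cover(a,i)
round 2: derive cover(h,a) via R2 from cover(h,c), cover(c,a)
round 3: derive cover(a,a) via R2 from cover(a,e), cover(e,a)
round 3: derive cover(a,c) via R2 from cover(a,e), cover(e,c)
round 3: derive cover(a,h) via R2 from cover(a,e), cover(e,h)
round 3: derive cover(a,j) via R2 from cover(a,e), cover(e,j)
round 3: derive cover(c,c) via R2 from cover(c,e), cover(e,c)
round 3: derive cover(c,f) via R2 from cover(c,a), cover(a,f)
round 3: derive cover(c,h) via R2 from cover(c,e), cover(e,h)
round 3: derive cover(c,j) via R2 from cover(c,e), cover(e,j)
round 3: derive cover(d,e) via R2 from cover(d,a), cover(a,e)
round 3: derive cover(d,f) via R2 from cover(d,a), cover(a,f)
round 3: derive cover(d,i) via R2 from cover(d,a), cover(a,i)
round 3: derive cover(e,i) via R2 from cover(e,a), cover(a,i)
round 3: derive cover(h,e) via R2 from cover(h,a), cover(a,e)
round 3: derive cover(h,f) via R2 from cover(h,a), cover(a,f)
round 3: derive cover(h,i) via R2 from cover(h,a), cover(a,i)
round 4: derive cover(d,j) via R2 from cover(d,a), cover(a,j)
round 4: derive cover(h,h) via R2 from cover(h,a), cover(a,h)
round 4: derive cover(h,j) via R2 from cover(h,a), cover(a,j)

yes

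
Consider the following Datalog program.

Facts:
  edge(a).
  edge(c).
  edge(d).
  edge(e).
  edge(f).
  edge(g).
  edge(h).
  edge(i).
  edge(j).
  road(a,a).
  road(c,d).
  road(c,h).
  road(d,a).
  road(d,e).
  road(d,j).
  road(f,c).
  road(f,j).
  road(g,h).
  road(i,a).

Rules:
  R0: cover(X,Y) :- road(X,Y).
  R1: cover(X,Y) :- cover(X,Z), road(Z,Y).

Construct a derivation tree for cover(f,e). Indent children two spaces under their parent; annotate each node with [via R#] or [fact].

cover(f,e)  [via R1]
  cover(f,d)  [via R1]
    cover(f,c)  [via R0]
      road(f,c)  [fact]
    road(c,d)  [fact]
  road(d,e)  [fact]

round 1: derive cover(a,a) via R0 from road(a,a)
round 1: derive cover(c,d) via R0 from road(c,d)
round 1: derive cover(c,h) via R0 from road(c,h)
round 1: derive cover(d,a) via R0 from road(d,a)
round 1: derive cover(d,e) via R0 from road(d,e)
round 1: derive cover(d,j) via R0 from road(d,j)
round 1: derive cover(f,c) via R0 from road(f,c)
round 1: derive cover(f,j) via R0 from road(f,j)
round 1: derive cover(g,h) via R0 from road(g,h)
round 1: derive cover(i,a) via R0 from road(i,a)
round 2: derive cover(c,a) via R1 from cover(c,d), road(d,a)
round 2: derive cover(c,e) via R1 from cover(c,d), road(d,e)
round 2: derive cover(c,j) via R1 from cover(c,d), road(d,j)
round 2: derive cover(f,d) via R1 from cover(f,c), road(c,d)
round 2: derive cover(f,h) via R1 from cover(f,c), road(c,h)
round 3: derive cover(f,a) via R1 from cover(f,d), road(d,a)
round 3: derive cover(f,e) via R1 from cover(f,d), road(d,e)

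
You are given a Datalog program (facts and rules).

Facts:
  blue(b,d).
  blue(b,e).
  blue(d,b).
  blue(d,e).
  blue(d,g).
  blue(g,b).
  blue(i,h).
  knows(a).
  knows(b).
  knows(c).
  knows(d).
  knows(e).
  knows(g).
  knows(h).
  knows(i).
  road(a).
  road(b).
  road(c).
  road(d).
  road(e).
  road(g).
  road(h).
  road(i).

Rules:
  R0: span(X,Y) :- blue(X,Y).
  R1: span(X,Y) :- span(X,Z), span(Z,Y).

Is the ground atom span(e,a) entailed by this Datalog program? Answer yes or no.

round 1: derive span(b,d) via R0 from blue(b,d)
round 1: derive span(b,e) via R0 from blue(b,e)
round 1: derive span(d,b) via R0 from blue(d,b)
round 1: derive span(d,e) via R0 from blue(d,e)
round 1: derive span(d,g) via R0 from blue(d,g)
round 1: derive span(g,b) via R0 from blue(g,b)
round 1: derive span(i,h) via R0 from blue(i,h)
round 2: derive span(b,b) via R1 from span(b,d), span(d,b)
round 2: derive span(b,g) via R1 from span(b,d), span(d,g)
round 2: derive span(d,d) via R1 from span(d,b), span(b,d)
round 2: derive span(g,d) via R1 from span(g,b), span(b,d)
round 2: derive span(g,e) via R1 from span(g,b), span(b,e)
round 3: derive span(g,g) via R1 from span(g,b), span(b,g)

no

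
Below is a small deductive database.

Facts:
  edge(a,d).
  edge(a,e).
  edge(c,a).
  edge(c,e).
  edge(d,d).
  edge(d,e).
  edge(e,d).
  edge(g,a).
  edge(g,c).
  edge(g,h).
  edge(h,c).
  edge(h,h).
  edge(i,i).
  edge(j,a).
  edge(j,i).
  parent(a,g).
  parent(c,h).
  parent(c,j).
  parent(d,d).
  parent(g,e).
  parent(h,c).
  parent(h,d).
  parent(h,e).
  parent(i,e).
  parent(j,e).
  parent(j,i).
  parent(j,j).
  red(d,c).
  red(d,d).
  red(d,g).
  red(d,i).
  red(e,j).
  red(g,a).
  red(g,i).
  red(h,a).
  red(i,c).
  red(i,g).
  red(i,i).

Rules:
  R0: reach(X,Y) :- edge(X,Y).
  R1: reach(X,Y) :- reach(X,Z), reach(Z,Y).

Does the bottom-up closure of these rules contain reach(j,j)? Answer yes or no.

no

round 1: derive reach(a,d) via R0 from edge(a,d)
round 1: derive reach(a,e) via R0 from edge(a,e)
round 1: derive reach(c,a) via R0 from edge(c,a)
round 1: derive reach(c,e) via R0 from edge(c,e)
round 1: derive reach(d,d) via R0 from edge(d,d)
round 1: derive reach(d,e) via R0 from edge(d,e)
round 1: derive reach(e,d) via R0 from edge(e,d)
round 1: derive reach(g,a) via R0 from edge(g,a)
round 1: derive reach(g,c) via R0 from edge(g,c)
round 1: derive reach(g,h) via R0 from edge(g,h)
round 1: derive reach(h,c) via R0 from edge(h,c)
round 1: derive reach(h,h) via R0 from edge(h,h)
round 1: derive reach(i,i) via R0 from edge(i,i)
round 1: derive reach(j,a) via R0 from edge(j,a)
round 1: derive reach(j,i) via R0 from edge(j,i)
round 2: derive reach(c,d) via R1 from reach(c,a), reach(a,d)
round 2: derive reach(e,e) via R1 from reach(e,d), reach(d,e)
round 2: derive reach(g,d) via R1 from reach(g,a), reach(a,d)
round 2: derive reach(g,e) via R1 from reach(g,a), reach(a,e)
round 2: derive reach(h,a) via R1 from reach(h,c), reach(c,a)
round 2: derive reach(h,e) via R1 from reach(h,c), reach(c,e)
round 2: derive reach(j,d) via R1 from reach(j,a), reach(a,d)
round 2: derive reach(j,e) via R1 from reach(j,a), reach(a,e)
round 3: derive reach(h,d) via R1 from reach(h,a), reach(a,d)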